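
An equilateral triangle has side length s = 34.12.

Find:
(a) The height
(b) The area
(a) The height splits the triangle into two 30-60-90 halves: h = s·√3/2 = 34.12·1.73205/2 ≈ 59.0976/2 ≈ 29.5488
(b) Area = (√3/4)·s² = (√3/4)·34.12² = (√3/4)·1164.1744 ≈ 0.433013·1164.1744 ≈ 504.102

Height = 29.55, Area = 504.1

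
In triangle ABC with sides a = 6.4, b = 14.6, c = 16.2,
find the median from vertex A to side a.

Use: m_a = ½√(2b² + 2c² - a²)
m_a = ½√(2·14.6² + 2·16.2² − 6.4²) = ½√(2·213.16 + 2·262.44 − 40.96) = ½√(426.32 + 524.88 − 40.96) = ½√910.24
√910.24 ≈ 30.1702, so m_a ≈ 15.0851

m_a = 15.09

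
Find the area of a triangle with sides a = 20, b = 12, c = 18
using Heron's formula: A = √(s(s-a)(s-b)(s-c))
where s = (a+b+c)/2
s = (20 + 12 + 18)/2 = 50/2 = 25
s − a = 5, s − b = 13, s − c = 7
s(s−a)(s−b)(s−c) = 25·5·13·7 = 11375
Area = √11375 ≈ 106.654

s = 25.0, Area = 106.7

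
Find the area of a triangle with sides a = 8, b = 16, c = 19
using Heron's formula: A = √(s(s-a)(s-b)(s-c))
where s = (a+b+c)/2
s = (8 + 16 + 19)/2 = 43/2 = 21.5
s − a = 13.5, s − b = 5.5, s − c = 2.5
s(s−a)(s−b)(s−c) = 21.5·13.5·5.5·2.5 = 3990.9375
Area = √3990.9375 ≈ 63.1739

s = 21.5, Area = 63.17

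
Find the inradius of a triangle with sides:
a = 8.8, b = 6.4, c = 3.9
r = Area/s where s is the semi-perimeter.
s = (8.8 + 6.4 + 3.9)/2 = 19.1/2 = 9.55
Area = √(s(s−a)(s−b)(s−c)) = √(9.55·0.75·3.15·5.65) ≈ √127.475 ≈ 11.2905
r ≈ 11.2905/9.55 ≈ 1.18225

r = 1.182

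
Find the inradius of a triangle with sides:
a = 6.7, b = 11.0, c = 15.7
r = Area/s where s is the semi-perimeter.
s = (6.7 + 11.0 + 15.7)/2 = 33.4/2 = 16.7
Area = √(s(s−a)(s−b)(s−c)) = √(16.7·10·5.7·1) ≈ √951.9 ≈ 30.8529
r ≈ 30.8529/16.7 ≈ 1.84748

r = 1.847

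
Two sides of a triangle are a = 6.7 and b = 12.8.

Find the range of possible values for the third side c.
Triangle inequality: |a − b| < c < a + b
|a − b| = |6.7 − 12.8| = 6.1
a + b = 6.7 + 12.8 = 19.5

6.1 < c < 19.5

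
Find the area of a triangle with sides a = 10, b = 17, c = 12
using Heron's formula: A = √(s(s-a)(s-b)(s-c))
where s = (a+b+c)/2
s = (10 + 17 + 12)/2 = 39/2 = 19.5
s − a = 9.5, s − b = 2.5, s − c = 7.5
s(s−a)(s−b)(s−c) = 19.5·9.5·2.5·7.5 = 3473.4375
Area = √3473.4375 ≈ 58.9359

s = 19.5, Area = 58.94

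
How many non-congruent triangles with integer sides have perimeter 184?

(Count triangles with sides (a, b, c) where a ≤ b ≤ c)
Let a ≤ b ≤ c with a + b + c = 184. The only binding inequality is a + b > c, i.e. 184 − c > c, so c < 184/2; and c ≥ 184/3 since c is the largest side.
So 62 ≤ c ≤ 91. For each c, b runs from ⌈(184 − c)/2⌉ up to c (then a = 184 − b − c satisfies 1 ≤ a ≤ b automatically), giving c − ⌈(184 − c)/2⌉ + 1 choices.
Summing over c: 2 + 3 + 5 + 6 + … + 44 + 45  (30 terms, c = 62, …, 91) = 705
Check (closed form: nearest integer to p²/48 for even p, (p+3)²/48 for odd p): 184²/48 = 33856/48 ≈ 705.33 → 705

705 triangles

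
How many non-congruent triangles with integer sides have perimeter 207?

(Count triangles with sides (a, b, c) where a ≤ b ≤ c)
Let a ≤ b ≤ c with a + b + c = 207. The only binding inequality is a + b > c, i.e. 207 − c > c, so c < 207/2; and c ≥ 207/3 since c is the largest side.
So 69 ≤ c ≤ 103. For each c, b runs from ⌈(207 − c)/2⌉ up to c (then a = 207 − b − c satisfies 1 ≤ a ≤ b automatically), giving c − ⌈(207 − c)/2⌉ + 1 choices.
Summing over c: 1 + 2 + 4 + 5 + … + 50 + 52  (35 terms, c = 69, …, 103) = 919
Check (closed form: nearest integer to p²/48 for even p, (p+3)²/48 for odd p): (207+3)²/48 = 210²/48 = 44100/48 ≈ 918.75 → 919

919 triangles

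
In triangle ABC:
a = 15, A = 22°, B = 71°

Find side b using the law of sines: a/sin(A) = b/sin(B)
a/sin(A) = b/sin(B)  ⇒  b = a·sin(B)/sin(A) = 15·sin(71°)/sin(22°)
sin(71°) ≈ 0.945519, sin(22°) ≈ 0.374607
b ≈ 15·0.945519/0.374607 ≈ 14.1828/0.374607 ≈ 37.8605

b = 37.86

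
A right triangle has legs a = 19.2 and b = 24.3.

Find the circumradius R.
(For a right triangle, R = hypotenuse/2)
Hypotenuse c = √(a² + b²) = √(368.64 + 590.49) = √959.13 ≈ 30.9698
R = c/2 ≈ 30.9698/2 ≈ 15.4849

R = 15.48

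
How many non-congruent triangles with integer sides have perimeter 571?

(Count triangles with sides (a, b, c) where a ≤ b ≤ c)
Let a ≤ b ≤ c with a + b + c = 571. The only binding inequality is a + b > c, i.e. 571 − c > c, so c < 571/2; and c ≥ 571/3 since c is the largest side.
So 191 ≤ c ≤ 285. For each c, b runs from ⌈(571 − c)/2⌉ up to c (then a = 571 − b − c satisfies 1 ≤ a ≤ b automatically), giving c − ⌈(571 − c)/2⌉ + 1 choices.
Summing over c: 2 + 3 + 5 + 6 + … + 141 + 143  (95 terms, c = 191, …, 285) = 6864
Check (closed form: nearest integer to p²/48 for even p, (p+3)²/48 for odd p): (571+3)²/48 = 574²/48 = 329476/48 ≈ 6864.08 → 6864

6864 triangles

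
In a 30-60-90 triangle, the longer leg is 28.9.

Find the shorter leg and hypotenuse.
In a 30-60-90 triangle the sides are in ratio 1 : √3 : 2, so short leg = long leg/√3 and hypotenuse = 2·(short leg).
Short leg = 28.9/√3 ≈ 28.9/1.73205 ≈ 16.6854
Hypotenuse = 2·16.6854 ≈ 33.3708

Short leg = 16.69, Hypotenuse = 33.37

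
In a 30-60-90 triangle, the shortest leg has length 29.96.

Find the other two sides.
In a 30-60-90 triangle the sides are in ratio 1 : √3 : 2 (short leg : long leg : hypotenuse).
Long leg = 29.96·√3 ≈ 29.96·1.73205 ≈ 51.8922
Hypotenuse = 2·29.96 = 59.92

Long leg = 29.96√3 = 51.89, Hypotenuse = 59.92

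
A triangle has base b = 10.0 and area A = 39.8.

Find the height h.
A = ½·b·h  ⇒  h = 2A/b = 2·39.8/10.0 = 79.6/10.0 ≈ 7.96

h = 7.96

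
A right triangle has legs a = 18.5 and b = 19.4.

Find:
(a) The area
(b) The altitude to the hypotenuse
(a) The legs are perpendicular, so Area = ½·a·b = ½·18.5·19.4 = ½·358.9 = 179.45
(b) Hypotenuse c = √(a² + b²) = √(342.25 + 376.36) = √718.61 ≈ 26.8069
    Area = ½·c·h_c  ⇒  h_c = 2·Area/c = 358.9/26.8069 ≈ 13.3883

Area = 179.45, h_c = 13.39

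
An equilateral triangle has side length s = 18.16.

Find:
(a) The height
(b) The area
(a) The height splits the triangle into two 30-60-90 halves: h = s·√3/2 = 18.16·1.73205/2 ≈ 31.454/2 ≈ 15.727
(b) Area = (√3/4)·s² = (√3/4)·18.16² = (√3/4)·329.7856 ≈ 0.433013·329.7856 ≈ 142.801

Height = 15.73, Area = 142.8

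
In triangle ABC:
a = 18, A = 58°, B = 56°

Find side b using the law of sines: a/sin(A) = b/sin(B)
a/sin(A) = b/sin(B)  ⇒  b = a·sin(B)/sin(A) = 18·sin(56°)/sin(58°)
sin(56°) ≈ 0.829038, sin(58°) ≈ 0.848048
b ≈ 18·0.829038/0.848048 ≈ 14.9227/0.848048 ≈ 17.5965

b = 17.6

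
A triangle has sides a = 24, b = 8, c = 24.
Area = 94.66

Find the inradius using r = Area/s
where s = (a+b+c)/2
s = (24 + 8 + 24)/2 = 56/2 = 28
r = Area/s = 94.66/28 ≈ 3.38071

r = 3.381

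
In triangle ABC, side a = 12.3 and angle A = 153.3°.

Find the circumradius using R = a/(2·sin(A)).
R = a/(2·sin(A)) = 12.3/(2·sin(153.3°))
sin(153.3°) ≈ 0.449319
R ≈ 12.3/(2·0.449319) = 12.3/0.898638 ≈ 13.6874

R = 13.69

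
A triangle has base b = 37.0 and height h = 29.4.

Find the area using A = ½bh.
A = ½·b·h = ½·37.0·29.4 = ½·1087.8 = 543.9

Area = 543.9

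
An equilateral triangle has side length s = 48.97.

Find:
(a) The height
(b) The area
(a) The height splits the triangle into two 30-60-90 halves: h = s·√3/2 = 48.97·1.73205/2 ≈ 84.8185/2 ≈ 42.4093
(b) Area = (√3/4)·s² = (√3/4)·48.97² = (√3/4)·2398.0609 ≈ 0.433013·2398.0609 ≈ 1038.39

Height = 42.41, Area = 1038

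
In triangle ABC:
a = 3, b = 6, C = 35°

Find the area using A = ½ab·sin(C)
A = ½·a·b·sin(C) = ½·3·6·sin(35°)
sin(35°) ≈ 0.573576
A ≈ ½·18·0.573576 = 9·0.573576 ≈ 5.16219

Area = 5.162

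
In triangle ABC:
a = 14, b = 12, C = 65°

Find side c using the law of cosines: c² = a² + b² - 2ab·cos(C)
c² = 14² + 12² − 2·14·12·cos(65°)
cos(65°) ≈ 0.422618
c² ≈ 196 + 144 − 336·(0.422618) ≈ 340 − 142 ≈ 198
c ≈ √198 ≈ 14.0713

c = 14.07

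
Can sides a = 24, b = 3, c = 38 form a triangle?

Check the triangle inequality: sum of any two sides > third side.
a + b vs c: 24 + 3 = 27 ≤ 38  ✗
a + c vs b: 24 + 38 = 62 > 3  ✓
b + c vs a: 3 + 38 = 41 > 24  ✓

No: 24 + 3 = 27 is not > 38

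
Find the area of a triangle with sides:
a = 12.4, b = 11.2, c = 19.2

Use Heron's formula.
s = (12.4 + 11.2 + 19.2)/2 = 42.8/2 = 21.4
s − a = 9, s − b = 10.2, s − c = 2.2
s(s−a)(s−b)(s−c) = 21.4·9·10.2·2.2 ≈ 4321.94
Area = √4321.94 ≈ 65.7415

Area = 65.74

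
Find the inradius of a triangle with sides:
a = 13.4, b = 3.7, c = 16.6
r = Area/s where s is the semi-perimeter.
s = (13.4 + 3.7 + 16.6)/2 = 33.7/2 = 16.85
Area = √(s(s−a)(s−b)(s−c)) = √(16.85·3.45·13.15·0.25) ≈ √191.111 ≈ 13.8243
r ≈ 13.8243/16.85 ≈ 0.820432

r = 0.8204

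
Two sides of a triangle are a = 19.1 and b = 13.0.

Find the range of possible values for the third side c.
Triangle inequality: |a − b| < c < a + b
|a − b| = |19.1 − 13.0| = 6.1
a + b = 19.1 + 13.0 = 32.1

6.1 < c < 32.1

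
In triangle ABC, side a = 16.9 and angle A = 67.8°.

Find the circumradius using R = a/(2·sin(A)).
R = a/(2·sin(A)) = 16.9/(2·sin(67.8°))
sin(67.8°) ≈ 0.925871
R ≈ 16.9/(2·0.925871) = 16.9/1.85174 ≈ 9.12655

R = 9.127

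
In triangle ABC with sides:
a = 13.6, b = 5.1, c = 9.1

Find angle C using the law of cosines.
c² = a² + b² − 2ab·cos(C)  ⇒  cos(C) = (a² + b² − c²)/(2ab)
cos(C) = (13.6² + 5.1² − 9.1²)/(2·13.6·5.1) = (184.96 + 26.01 − 82.81)/138.72 = 128.16/138.72 ≈ 0.923875
C = arccos(0.923875) ≈ 22.5006°

C = 22.5°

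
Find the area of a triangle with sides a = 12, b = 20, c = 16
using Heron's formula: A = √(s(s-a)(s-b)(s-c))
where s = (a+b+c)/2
s = (12 + 20 + 16)/2 = 48/2 = 24
s − a = 12, s − b = 4, s − c = 8
s(s−a)(s−b)(s−c) = 24·12·4·8 = 9216
Area = √9216 ≈ 96

s = 24.0, Area = 96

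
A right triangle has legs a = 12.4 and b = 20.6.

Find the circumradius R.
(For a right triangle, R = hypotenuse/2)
Hypotenuse c = √(a² + b²) = √(153.76 + 424.36) = √578.12 ≈ 24.0441
R = c/2 ≈ 24.0441/2 ≈ 12.0221

R = 12.02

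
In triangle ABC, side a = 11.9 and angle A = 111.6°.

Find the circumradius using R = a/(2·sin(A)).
R = a/(2·sin(A)) = 11.9/(2·sin(111.6°))
sin(111.6°) ≈ 0.929776
R ≈ 11.9/(2·0.929776) = 11.9/1.85955 ≈ 6.39939

R = 6.399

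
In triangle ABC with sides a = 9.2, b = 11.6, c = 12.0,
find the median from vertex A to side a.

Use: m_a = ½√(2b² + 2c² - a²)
m_a = ½√(2·11.6² + 2·12.0² − 9.2²) = ½√(2·134.56 + 2·144 − 84.64) = ½√(269.12 + 288 − 84.64) = ½√472.48
√472.48 ≈ 21.7366, so m_a ≈ 10.8683

m_a = 10.87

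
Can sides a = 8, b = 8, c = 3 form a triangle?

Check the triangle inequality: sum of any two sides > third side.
a + b vs c: 8 + 8 = 16 > 3  ✓
a + c vs b: 8 + 3 = 11 > 8  ✓
b + c vs a: 8 + 3 = 11 > 8  ✓

Yes, triangle inequality satisfied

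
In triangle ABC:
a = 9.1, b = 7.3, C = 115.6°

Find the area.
Two sides and the included angle (SAS): A = ½·a·b·sin(C) = ½·9.1·7.3·sin(115.6°)
sin(115.6°) ≈ 0.901833
A ≈ ½·66.43·0.901833 = 33.215·0.901833 ≈ 29.9544

Area = 29.95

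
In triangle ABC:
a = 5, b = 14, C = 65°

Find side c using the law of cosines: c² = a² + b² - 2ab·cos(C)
c² = 5² + 14² − 2·5·14·cos(65°)
cos(65°) ≈ 0.422618
c² ≈ 25 + 196 − 140·(0.422618) ≈ 221 − 59.1666 ≈ 161.833
c ≈ √161.833 ≈ 12.7214

c = 12.72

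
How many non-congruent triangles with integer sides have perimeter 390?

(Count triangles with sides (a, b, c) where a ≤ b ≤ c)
Let a ≤ b ≤ c with a + b + c = 390. The only binding inequality is a + b > c, i.e. 390 − c > c, so c < 390/2; and c ≥ 390/3 since c is the largest side.
So 130 ≤ c ≤ 194. For each c, b runs from ⌈(390 − c)/2⌉ up to c (then a = 390 − b − c satisfies 1 ≤ a ≤ b automatically), giving c − ⌈(390 − c)/2⌉ + 1 choices.
Summing over c: 1 + 2 + 4 + 5 + … + 95 + 97  (65 terms, c = 130, …, 194) = 3169
Check (closed form: nearest integer to p²/48 for even p, (p+3)²/48 for odd p): 390²/48 = 152100/48 ≈ 3168.75 → 3169

3169 triangles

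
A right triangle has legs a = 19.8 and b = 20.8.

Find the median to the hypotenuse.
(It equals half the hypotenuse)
Hypotenuse c = √(a² + b²) = √(392.04 + 432.64) = √824.68 ≈ 28.7172
Median to hypotenuse = c/2 ≈ 28.7172/2 ≈ 14.3586

Median = 14.36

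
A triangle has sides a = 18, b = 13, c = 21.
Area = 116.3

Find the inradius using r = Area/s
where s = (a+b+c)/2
s = (18 + 13 + 21)/2 = 52/2 = 26
r = Area/s = 116.3/26 ≈ 4.47308

r = 4.473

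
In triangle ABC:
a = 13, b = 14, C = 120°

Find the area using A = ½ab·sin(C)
A = ½·a·b·sin(C) = ½·13·14·sin(120°)
sin(120°) ≈ 0.866025
A ≈ ½·182·0.866025 = 91·0.866025 ≈ 78.8083

Area = 78.81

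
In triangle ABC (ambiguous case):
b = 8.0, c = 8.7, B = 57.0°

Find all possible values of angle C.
b/sin(B) = c/sin(C)  ⇒  sin(C) = c·sin(B)/b = 8.7·sin(57.0°)/8.0
sin(57.0°) ≈ 0.838671
sin(C) ≈ 8.7·0.838671/8.0 ≈ 7.29643/8.0 ≈ 0.912054
Candidate 1: C₁ = arcsin(0.912054) ≈ 65.7908°  →  A = 180° − 57.0° − 65.7908° ≈ 57.2092° > 0, valid
Candidate 2: C₂ = 180° − C₁ ≈ 114.209°  →  A = 180° − 57.0° − 114.209° ≈ 8.79079° > 0, valid

C = 65.79° or C = 114.2° (two solutions)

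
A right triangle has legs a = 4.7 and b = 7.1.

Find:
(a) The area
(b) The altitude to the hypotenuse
(a) The legs are perpendicular, so Area = ½·a·b = ½·4.7·7.1 = ½·33.37 = 16.685
(b) Hypotenuse c = √(a² + b²) = √(22.09 + 50.41) = √72.5 ≈ 8.51469
    Area = ½·c·h_c  ⇒  h_c = 2·Area/c = 33.37/8.51469 ≈ 3.91911

Area = 16.685, h_c = 3.919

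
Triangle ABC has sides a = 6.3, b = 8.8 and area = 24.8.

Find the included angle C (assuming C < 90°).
Area = ½·a·b·sin(C)  ⇒  sin(C) = 2·Area/(a·b) = 2·24.8/(6.3·8.8) = 49.6/55.44 ≈ 0.894661
C = arcsin(0.894661) ≈ 63.4649° (taking the acute solution since C < 90°)

C = 63.46°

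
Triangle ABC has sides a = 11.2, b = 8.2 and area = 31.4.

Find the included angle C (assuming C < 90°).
Area = ½·a·b·sin(C)  ⇒  sin(C) = 2·Area/(a·b) = 2·31.4/(11.2·8.2) = 62.8/91.84 ≈ 0.683798
C = arcsin(0.683798) ≈ 43.1411° (taking the acute solution since C < 90°)

C = 43.14°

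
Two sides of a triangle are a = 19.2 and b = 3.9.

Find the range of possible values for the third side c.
Triangle inequality: |a − b| < c < a + b
|a − b| = |19.2 − 3.9| = 15.3
a + b = 19.2 + 3.9 = 23.1

15.3 < c < 23.1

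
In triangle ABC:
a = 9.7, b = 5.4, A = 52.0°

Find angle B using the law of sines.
a/sin(A) = b/sin(B)  ⇒  sin(B) = b·sin(A)/a = 5.4·sin(52.0°)/9.7
sin(52.0°) ≈ 0.788011
sin(B) ≈ 5.4·0.788011/9.7 ≈ 4.25526/9.7 ≈ 0.438686
B = arcsin(0.438686) ≈ 26.0201°
(Since b ≤ a we need B ≤ A, so the obtuse alternative 180° − 26.0201° ≈ 153.98° is rejected.)

B = 26.02°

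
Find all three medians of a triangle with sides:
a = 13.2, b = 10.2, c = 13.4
Median formula: m_a = ½√(2b² + 2c² − a²) (and cyclically). a² = 174.24, b² = 104.04, c² = 179.56.
m_a = ½√(2·104.04 + 2·179.56 − 174.24) = ½√392.96 ≈ ½·19.8232 ≈ 9.91161
m_b = ½√(2·174.24 + 2·179.56 − 104.04) = ½√603.56 ≈ ½·24.5675 ≈ 12.2837
m_c = ½√(2·174.24 + 2·104.04 − 179.56) = ½√377 ≈ ½·19.4165 ≈ 9.70824

m_a = 9.912, m_b = 12.28, m_c = 9.708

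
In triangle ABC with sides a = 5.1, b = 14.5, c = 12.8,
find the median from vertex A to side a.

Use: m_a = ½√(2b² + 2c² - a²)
m_a = ½√(2·14.5² + 2·12.8² − 5.1²) = ½√(2·210.25 + 2·163.84 − 26.01) = ½√(420.5 + 327.68 − 26.01) = ½√722.17
√722.17 ≈ 26.8732, so m_a ≈ 13.4366

m_a = 13.44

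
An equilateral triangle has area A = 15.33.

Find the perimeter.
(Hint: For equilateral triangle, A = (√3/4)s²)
A = (√3/4)s²  ⇒  s² = 4A/√3 = 4·15.33/√3 = 61.32/1.73205 ≈ 35.4031
s ≈ √35.4031 ≈ 5.95005
Perimeter = 3s ≈ 3·5.95005 ≈ 17.8502

Perimeter = 17.85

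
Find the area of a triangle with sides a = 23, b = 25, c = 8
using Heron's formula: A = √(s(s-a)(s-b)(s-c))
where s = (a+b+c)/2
s = (23 + 25 + 8)/2 = 56/2 = 28
s − a = 5, s − b = 3, s − c = 20
s(s−a)(s−b)(s−c) = 28·5·3·20 = 8400
Area = √8400 ≈ 91.6515

s = 28.0, Area = 91.65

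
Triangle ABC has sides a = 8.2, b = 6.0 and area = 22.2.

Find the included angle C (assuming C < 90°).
Area = ½·a·b·sin(C)  ⇒  sin(C) = 2·Area/(a·b) = 2·22.2/(8.2·6.0) = 44.4/49.2 ≈ 0.902439
C = arcsin(0.902439) ≈ 64.4805° (taking the acute solution since C < 90°)

C = 64.48°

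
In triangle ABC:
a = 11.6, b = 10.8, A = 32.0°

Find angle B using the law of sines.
a/sin(A) = b/sin(B)  ⇒  sin(B) = b·sin(A)/a = 10.8·sin(32.0°)/11.6
sin(32.0°) ≈ 0.529919
sin(B) ≈ 10.8·0.529919/11.6 ≈ 5.72313/11.6 ≈ 0.493373
B = arcsin(0.493373) ≈ 29.5625°
(Since b ≤ a we need B ≤ A, so the obtuse alternative 180° − 29.5625° ≈ 150.437° is rejected.)

B = 29.56°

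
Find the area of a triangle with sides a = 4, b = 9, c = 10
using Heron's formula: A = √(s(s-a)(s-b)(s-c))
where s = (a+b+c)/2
s = (4 + 9 + 10)/2 = 23/2 = 11.5
s − a = 7.5, s − b = 2.5, s − c = 1.5
s(s−a)(s−b)(s−c) = 11.5·7.5·2.5·1.5 = 323.4375
Area = √323.4375 ≈ 17.9844

s = 11.5, Area = 17.98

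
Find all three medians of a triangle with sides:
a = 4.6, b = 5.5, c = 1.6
Median formula: m_a = ½√(2b² + 2c² − a²) (and cyclically). a² = 21.16, b² = 30.25, c² = 2.56.
m_a = ½√(2·30.25 + 2·2.56 − 21.16) = ½√44.46 ≈ ½·6.66783 ≈ 3.33392
m_b = ½√(2·21.16 + 2·2.56 − 30.25) = ½√17.19 ≈ ½·4.14608 ≈ 2.07304
m_c = ½√(2·21.16 + 2·30.25 − 2.56) = ½√100.26 ≈ ½·10.013 ≈ 5.0065

m_a = 3.334, m_b = 2.073, m_c = 5.006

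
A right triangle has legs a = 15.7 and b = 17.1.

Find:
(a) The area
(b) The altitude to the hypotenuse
(a) The legs are perpendicular, so Area = ½·a·b = ½·15.7·17.1 = ½·268.47 = 134.235
(b) Hypotenuse c = √(a² + b²) = √(246.49 + 292.41) = √538.9 ≈ 23.2142
    Area = ½·c·h_c  ⇒  h_c = 2·Area/c = 268.47/23.2142 ≈ 11.5649

Area = 134.235, h_c = 11.56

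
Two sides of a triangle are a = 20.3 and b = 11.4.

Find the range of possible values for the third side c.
Triangle inequality: |a − b| < c < a + b
|a − b| = |20.3 − 11.4| = 8.9
a + b = 20.3 + 11.4 = 31.7

8.9 < c < 31.7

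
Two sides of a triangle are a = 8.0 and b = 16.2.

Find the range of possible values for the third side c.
Triangle inequality: |a − b| < c < a + b
|a − b| = |8.0 − 16.2| = 8.2
a + b = 8.0 + 16.2 = 24.2

8.2 < c < 24.2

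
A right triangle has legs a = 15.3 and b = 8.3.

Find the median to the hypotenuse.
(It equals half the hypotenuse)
Hypotenuse c = √(a² + b²) = √(234.09 + 68.89) = √302.98 ≈ 17.4063
Median to hypotenuse = c/2 ≈ 17.4063/2 ≈ 8.70316

Median = 8.703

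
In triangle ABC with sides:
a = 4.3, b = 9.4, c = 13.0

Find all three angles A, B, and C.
Law of cosines for each angle (a² = 18.49, b² = 88.36, c² = 169):
cos(A) = (b² + c² − a²)/(2bc) = (88.36 + 169 − 18.49)/(2·9.4·13.0) = 238.87/244.4 ≈ 0.977373  ⇒  A ≈ 12.2116°
cos(B) = (a² + c² − b²)/(2ac) = (18.49 + 169 − 88.36)/(2·4.3·13.0) = 99.13/111.8 ≈ 0.886673  ⇒  B ≈ 27.5419°
cos(C) = (a² + b² − c²)/(2ab) = (18.49 + 88.36 − 169)/(2·4.3·9.4) = -62.15/80.84 ≈ -0.768803  ⇒  C ≈ 140.246°
Check: A + B + C ≈ 180°

A = 12.21°, B = 27.54°, C = 140.2°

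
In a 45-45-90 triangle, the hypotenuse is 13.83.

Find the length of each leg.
In a 45-45-90 triangle hypotenuse = leg·√2, so leg = hypotenuse/√2.
Leg = 13.83/√2 ≈ 13.83/1.41421 ≈ 9.77929

Each leg = 9.779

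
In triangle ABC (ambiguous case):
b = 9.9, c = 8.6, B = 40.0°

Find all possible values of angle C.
b/sin(B) = c/sin(C)  ⇒  sin(C) = c·sin(B)/b = 8.6·sin(40.0°)/9.9
sin(40.0°) ≈ 0.642788
sin(C) ≈ 8.6·0.642788/9.9 ≈ 5.52797/9.9 ≈ 0.558381
Candidate 1: C₁ = arcsin(0.558381) ≈ 33.9439°  →  A = 180° − 40.0° − 33.9439° ≈ 106.056° > 0, valid
Candidate 2: C₂ = 180° − C₁ ≈ 146.056°  →  A = 180° − 40.0° − 146.056° ≈ -6.0561° ≤ 0, not a valid triangle

C = 33.94° (one solution)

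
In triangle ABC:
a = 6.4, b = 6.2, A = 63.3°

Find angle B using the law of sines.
a/sin(A) = b/sin(B)  ⇒  sin(B) = b·sin(A)/a = 6.2·sin(63.3°)/6.4
sin(63.3°) ≈ 0.893371
sin(B) ≈ 6.2·0.893371/6.4 ≈ 5.5389/6.4 ≈ 0.865454
B = arcsin(0.865454) ≈ 59.9345°
(Since b ≤ a we need B ≤ A, so the obtuse alternative 180° − 59.9345° ≈ 120.065° is rejected.)

B = 59.93°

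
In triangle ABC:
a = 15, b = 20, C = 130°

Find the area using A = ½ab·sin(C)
A = ½·a·b·sin(C) = ½·15·20·sin(130°)
sin(130°) ≈ 0.766044
A ≈ ½·300·0.766044 = 150·0.766044 ≈ 114.907

Area = 114.9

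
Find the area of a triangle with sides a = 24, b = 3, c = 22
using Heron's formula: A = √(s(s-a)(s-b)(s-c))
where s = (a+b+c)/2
s = (24 + 3 + 22)/2 = 49/2 = 24.5
s − a = 0.5, s − b = 21.5, s − c = 2.5
s(s−a)(s−b)(s−c) = 24.5·0.5·21.5·2.5 = 658.4375
Area = √658.4375 ≈ 25.66

s = 24.5, Area = 25.66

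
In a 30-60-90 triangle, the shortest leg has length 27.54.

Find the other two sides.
In a 30-60-90 triangle the sides are in ratio 1 : √3 : 2 (short leg : long leg : hypotenuse).
Long leg = 27.54·√3 ≈ 27.54·1.73205 ≈ 47.7007
Hypotenuse = 2·27.54 = 55.08

Long leg = 27.54√3 = 47.7, Hypotenuse = 55.08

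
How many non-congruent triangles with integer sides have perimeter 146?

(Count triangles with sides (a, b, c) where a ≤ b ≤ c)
Let a ≤ b ≤ c with a + b + c = 146. The only binding inequality is a + b > c, i.e. 146 − c > c, so c < 146/2; and c ≥ 146/3 since c is the largest side.
So 49 ≤ c ≤ 72. For each c, b runs from ⌈(146 − c)/2⌉ up to c (then a = 146 − b − c satisfies 1 ≤ a ≤ b automatically), giving c − ⌈(146 − c)/2⌉ + 1 choices.
Summing over c: 1 + 3 + 4 + 6 + … + 34 + 36  (24 terms, c = 49, …, 72) = 444
Check (closed form: nearest integer to p²/48 for even p, (p+3)²/48 for odd p): 146²/48 = 21316/48 ≈ 444.08 → 444

444 triangles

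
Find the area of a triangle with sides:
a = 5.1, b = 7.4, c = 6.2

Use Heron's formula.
s = (5.1 + 7.4 + 6.2)/2 = 18.7/2 = 9.35
s − a = 4.25, s − b = 1.95, s − c = 3.15
s(s−a)(s−b)(s−c) = 9.35·4.25·1.95·3.15 ≈ 244.088
Area = √244.088 ≈ 15.6233

Area = 15.62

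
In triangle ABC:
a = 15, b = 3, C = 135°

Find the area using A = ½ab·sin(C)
A = ½·a·b·sin(C) = ½·15·3·sin(135°)
sin(135°) ≈ 0.707107
A ≈ ½·45·0.707107 = 22.5·0.707107 ≈ 15.9099

Area = 15.91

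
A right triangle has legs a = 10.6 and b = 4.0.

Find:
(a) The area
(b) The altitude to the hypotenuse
(a) The legs are perpendicular, so Area = ½·a·b = ½·10.6·4.0 = ½·42.4 = 21.2
(b) Hypotenuse c = √(a² + b²) = √(112.36 + 16) = √128.36 ≈ 11.3296
    Area = ½·c·h_c  ⇒  h_c = 2·Area/c = 42.4/11.3296 ≈ 3.74241

Area = 21.2, h_c = 3.742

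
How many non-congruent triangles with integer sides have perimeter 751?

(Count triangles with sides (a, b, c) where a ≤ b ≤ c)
Let a ≤ b ≤ c with a + b + c = 751. The only binding inequality is a + b > c, i.e. 751 − c > c, so c < 751/2; and c ≥ 751/3 since c is the largest side.
So 251 ≤ c ≤ 375. For each c, b runs from ⌈(751 − c)/2⌉ up to c (then a = 751 − b − c satisfies 1 ≤ a ≤ b automatically), giving c − ⌈(751 − c)/2⌉ + 1 choices.
Summing over c: 2 + 3 + 5 + 6 + … + 186 + 188  (125 terms, c = 251, …, 375) = 11844
Check (closed form: nearest integer to p²/48 for even p, (p+3)²/48 for odd p): (751+3)²/48 = 754²/48 = 568516/48 ≈ 11844.08 → 11844

11844 triangles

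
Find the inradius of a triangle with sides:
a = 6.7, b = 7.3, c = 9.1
r = Area/s where s is the semi-perimeter.
s = (6.7 + 7.3 + 9.1)/2 = 23.1/2 = 11.55
Area = √(s(s−a)(s−b)(s−c)) = √(11.55·4.85·4.25·2.45) ≈ √583.282 ≈ 24.1512
r ≈ 24.1512/11.55 ≈ 2.09102

r = 2.091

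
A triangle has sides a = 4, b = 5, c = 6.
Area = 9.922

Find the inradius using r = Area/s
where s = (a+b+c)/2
s = (4 + 5 + 6)/2 = 15/2 = 7.5
r = Area/s = 9.922/7.5 ≈ 1.32293

r = 1.323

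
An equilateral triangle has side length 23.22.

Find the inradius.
r = Area/s with s the semi-perimeter.
Area = (√3/4)·23.22² = (√3/4)·539.1684 ≈ 0.433013·539.1684 ≈ 233.467
s = 3·23.22/2 = 34.83
r ≈ 233.467/34.83 ≈ 6.70304
(Equivalently r = side/(2√3) = 23.22/3.4641 ≈ 6.70304.)

r = 6.703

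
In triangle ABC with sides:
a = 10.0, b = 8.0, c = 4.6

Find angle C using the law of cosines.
c² = a² + b² − 2ab·cos(C)  ⇒  cos(C) = (a² + b² − c²)/(2ab)
cos(C) = (10.0² + 8.0² − 4.6²)/(2·10.0·8.0) = (100 + 64 − 21.16)/160 = 142.84/160 ≈ 0.89275
C = arccos(0.89275) ≈ 26.7791°

C = 26.78°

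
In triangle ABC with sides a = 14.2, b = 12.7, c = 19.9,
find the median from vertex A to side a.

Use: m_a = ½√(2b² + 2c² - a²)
m_a = ½√(2·12.7² + 2·19.9² − 14.2²) = ½√(2·161.29 + 2·396.01 − 201.64) = ½√(322.58 + 792.02 − 201.64) = ½√912.96
√912.96 ≈ 30.2152, so m_a ≈ 15.1076

m_a = 15.11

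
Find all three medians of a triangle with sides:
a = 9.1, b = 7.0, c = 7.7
Median formula: m_a = ½√(2b² + 2c² − a²) (and cyclically). a² = 82.81, b² = 49, c² = 59.29.
m_a = ½√(2·49 + 2·59.29 − 82.81) = ½√133.77 ≈ ½·11.5659 ≈ 5.78295
m_b = ½√(2·82.81 + 2·59.29 − 49) = ½√235.2 ≈ ½·15.3362 ≈ 7.66812
m_c = ½√(2·82.81 + 2·49 − 59.29) = ½√204.33 ≈ ½·14.2944 ≈ 7.1472

m_a = 5.783, m_b = 7.668, m_c = 7.147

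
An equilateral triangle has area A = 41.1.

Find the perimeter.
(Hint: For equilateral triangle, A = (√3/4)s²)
A = (√3/4)s²  ⇒  s² = 4A/√3 = 4·41.1/√3 = 164.4/1.73205 ≈ 94.9164
s ≈ √94.9164 ≈ 9.7425
Perimeter = 3s ≈ 3·9.7425 ≈ 29.2275

Perimeter = 29.23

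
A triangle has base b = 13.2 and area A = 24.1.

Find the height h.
A = ½·b·h  ⇒  h = 2A/b = 2·24.1/13.2 = 48.2/13.2 ≈ 3.65152

h = 3.652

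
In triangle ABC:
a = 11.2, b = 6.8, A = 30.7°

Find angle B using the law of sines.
a/sin(A) = b/sin(B)  ⇒  sin(B) = b·sin(A)/a = 6.8·sin(30.7°)/11.2
sin(30.7°) ≈ 0.510543
sin(B) ≈ 6.8·0.510543/11.2 ≈ 3.47169/11.2 ≈ 0.309972
B = arcsin(0.309972) ≈ 18.0576°
(Since b ≤ a we need B ≤ A, so the obtuse alternative 180° − 18.0576° ≈ 161.942° is rejected.)

B = 18.06°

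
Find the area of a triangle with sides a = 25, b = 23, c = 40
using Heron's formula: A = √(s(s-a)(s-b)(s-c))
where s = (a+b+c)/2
s = (25 + 23 + 40)/2 = 88/2 = 44
s − a = 19, s − b = 21, s − c = 4
s(s−a)(s−b)(s−c) = 44·19·21·4 = 70224
Area = √70224 ≈ 264.998

s = 44.0, Area = 265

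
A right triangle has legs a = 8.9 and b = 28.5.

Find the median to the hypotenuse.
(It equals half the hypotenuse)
Hypotenuse c = √(a² + b²) = √(79.21 + 812.25) = √891.46 ≈ 29.8573
Median to hypotenuse = c/2 ≈ 29.8573/2 ≈ 14.9287

Median = 14.93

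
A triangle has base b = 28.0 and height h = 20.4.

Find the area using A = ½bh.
A = ½·b·h = ½·28.0·20.4 = ½·571.2 = 285.6

Area = 285.6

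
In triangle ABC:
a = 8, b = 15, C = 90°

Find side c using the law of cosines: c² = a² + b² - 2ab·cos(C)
c² = 8² + 15² − 2·8·15·cos(90°)
cos(90°) ≈ 0
c² ≈ 64 + 225 − 240·(0) ≈ 289 − 0 ≈ 289
c ≈ √289 ≈ 17

c = 17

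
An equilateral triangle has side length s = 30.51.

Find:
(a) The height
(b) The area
(a) The height splits the triangle into two 30-60-90 halves: h = s·√3/2 = 30.51·1.73205/2 ≈ 52.8449/2 ≈ 26.4224
(b) Area = (√3/4)·s² = (√3/4)·30.51² = (√3/4)·930.8601 ≈ 0.433013·930.8601 ≈ 403.074

Height = 26.42, Area = 403.1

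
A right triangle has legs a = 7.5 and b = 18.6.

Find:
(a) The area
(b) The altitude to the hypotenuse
(a) The legs are perpendicular, so Area = ½·a·b = ½·7.5·18.6 = ½·139.5 = 69.75
(b) Hypotenuse c = √(a² + b²) = √(56.25 + 345.96) = √402.21 ≈ 20.0552
    Area = ½·c·h_c  ⇒  h_c = 2·Area/c = 139.5/20.0552 ≈ 6.95581

Area = 69.75, h_c = 6.956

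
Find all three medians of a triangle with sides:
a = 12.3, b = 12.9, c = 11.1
Median formula: m_a = ½√(2b² + 2c² − a²) (and cyclically). a² = 151.29, b² = 166.41, c² = 123.21.
m_a = ½√(2·166.41 + 2·123.21 − 151.29) = ½√427.95 ≈ ½·20.687 ≈ 10.3435
m_b = ½√(2·151.29 + 2·123.21 − 166.41) = ½√382.59 ≈ ½·19.5599 ≈ 9.77995
m_c = ½√(2·151.29 + 2·166.41 − 123.21) = ½√512.19 ≈ ½·22.6316 ≈ 11.3158

m_a = 10.34, m_b = 9.78, m_c = 11.32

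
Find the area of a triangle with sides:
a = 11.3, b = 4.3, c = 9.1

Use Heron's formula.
s = (11.3 + 4.3 + 9.1)/2 = 24.7/2 = 12.35
s − a = 1.05, s − b = 8.05, s − c = 3.25
s(s−a)(s−b)(s−c) = 12.35·1.05·8.05·3.25 ≈ 339.262
Area = √339.262 ≈ 18.4191

Area = 18.42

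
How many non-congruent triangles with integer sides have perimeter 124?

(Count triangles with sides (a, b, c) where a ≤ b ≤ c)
Let a ≤ b ≤ c with a + b + c = 124. The only binding inequality is a + b > c, i.e. 124 − c > c, so c < 124/2; and c ≥ 124/3 since c is the largest side.
So 42 ≤ c ≤ 61. For each c, b runs from ⌈(124 − c)/2⌉ up to c (then a = 124 − b − c satisfies 1 ≤ a ≤ b automatically), giving c − ⌈(124 − c)/2⌉ + 1 choices.
Summing over c: 2 + 3 + 5 + 6 + … + 29 + 30  (20 terms, c = 42, …, 61) = 320
Check (closed form: nearest integer to p²/48 for even p, (p+3)²/48 for odd p): 124²/48 = 15376/48 ≈ 320.33 → 320

320 triangles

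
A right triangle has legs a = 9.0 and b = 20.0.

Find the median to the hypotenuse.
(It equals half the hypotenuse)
Hypotenuse c = √(a² + b²) = √(81 + 400) = √481 ≈ 21.9317
Median to hypotenuse = c/2 ≈ 21.9317/2 ≈ 10.9659

Median = 10.97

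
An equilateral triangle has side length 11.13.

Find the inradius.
r = Area/s with s the semi-perimeter.
Area = (√3/4)·11.13² = (√3/4)·123.8769 ≈ 0.433013·123.8769 ≈ 53.6403
s = 3·11.13/2 = 16.695
r ≈ 53.6403/16.695 ≈ 3.21295
(Equivalently r = side/(2√3) = 11.13/3.4641 ≈ 3.21295.)

r = 3.213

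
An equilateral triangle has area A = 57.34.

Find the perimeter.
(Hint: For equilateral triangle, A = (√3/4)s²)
A = (√3/4)s²  ⇒  s² = 4A/√3 = 4·57.34/√3 = 229.36/1.73205 ≈ 132.421
s ≈ √132.421 ≈ 11.5074
Perimeter = 3s ≈ 3·11.5074 ≈ 34.5223

Perimeter = 34.52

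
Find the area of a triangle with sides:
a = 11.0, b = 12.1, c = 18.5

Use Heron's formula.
s = (11.0 + 12.1 + 18.5)/2 = 41.6/2 = 20.8
s − a = 9.8, s − b = 8.7, s − c = 2.3
s(s−a)(s−b)(s−c) = 20.8·9.8·8.7·2.3 ≈ 4078.84
Area = √4078.84 ≈ 63.8658

Area = 63.87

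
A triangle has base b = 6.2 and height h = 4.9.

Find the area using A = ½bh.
A = ½·b·h = ½·6.2·4.9 = ½·30.38 = 15.19

Area = 15.19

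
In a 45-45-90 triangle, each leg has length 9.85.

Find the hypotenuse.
In a 45-45-90 triangle the sides are in ratio 1 : 1 : √2, so hypotenuse = leg·√2.
Hypotenuse = 9.85·√2 ≈ 9.85·1.41421 ≈ 13.93

Hypotenuse = 9.85√2 = 13.93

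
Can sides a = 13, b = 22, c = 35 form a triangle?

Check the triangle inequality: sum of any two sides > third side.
a + b vs c: 13 + 22 = 35 ≤ 35  ✗
a + c vs b: 13 + 35 = 48 > 22  ✓
b + c vs a: 22 + 35 = 57 > 13  ✓

No: 13 + 22 = 35 is not > 35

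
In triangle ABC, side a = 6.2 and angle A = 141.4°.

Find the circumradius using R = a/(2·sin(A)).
R = a/(2·sin(A)) = 6.2/(2·sin(141.4°))
sin(141.4°) ≈ 0.62388
R ≈ 6.2/(2·0.62388) = 6.2/1.24776 ≈ 4.96891

R = 4.969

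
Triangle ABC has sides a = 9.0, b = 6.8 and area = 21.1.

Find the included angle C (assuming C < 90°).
Area = ½·a·b·sin(C)  ⇒  sin(C) = 2·Area/(a·b) = 2·21.1/(9.0·6.8) = 42.2/61.2 ≈ 0.689542
C = arcsin(0.689542) ≈ 43.5939° (taking the acute solution since C < 90°)

C = 43.59°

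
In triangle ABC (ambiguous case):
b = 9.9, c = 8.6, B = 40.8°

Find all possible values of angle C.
b/sin(B) = c/sin(C)  ⇒  sin(C) = c·sin(B)/b = 8.6·sin(40.8°)/9.9
sin(40.8°) ≈ 0.653421
sin(C) ≈ 8.6·0.653421/9.9 ≈ 5.61942/9.9 ≈ 0.567618
Candidate 1: C₁ = arcsin(0.567618) ≈ 34.5843°  →  A = 180° − 40.8° − 34.5843° ≈ 104.616° > 0, valid
Candidate 2: C₂ = 180° − C₁ ≈ 145.416°  →  A = 180° − 40.8° − 145.416° ≈ -6.2157° ≤ 0, not a valid triangle

C = 34.58° (one solution)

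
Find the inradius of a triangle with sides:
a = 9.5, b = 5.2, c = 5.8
r = Area/s where s is the semi-perimeter.
s = (9.5 + 5.2 + 5.8)/2 = 20.5/2 = 10.25
Area = √(s(s−a)(s−b)(s−c)) = √(10.25·0.75·5.05·4.45) ≈ √172.757 ≈ 13.1437
r ≈ 13.1437/10.25 ≈ 1.28231

r = 1.282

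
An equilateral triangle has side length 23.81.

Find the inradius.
r = Area/s with s the semi-perimeter.
Area = (√3/4)·23.81² = (√3/4)·566.9161 ≈ 0.433013·566.9161 ≈ 245.482
s = 3·23.81/2 = 35.715
r ≈ 245.482/35.715 ≈ 6.87335
(Equivalently r = side/(2√3) = 23.81/3.4641 ≈ 6.87335.)

r = 6.873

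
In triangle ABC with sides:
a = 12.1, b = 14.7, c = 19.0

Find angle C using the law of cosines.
c² = a² + b² − 2ab·cos(C)  ⇒  cos(C) = (a² + b² − c²)/(2ab)
cos(C) = (12.1² + 14.7² − 19.0²)/(2·12.1·14.7) = (146.41 + 216.09 − 361)/355.74 = 1.5/355.74 ≈ 0.00421656
C = arccos(0.00421656) ≈ 89.7584°

C = 89.76°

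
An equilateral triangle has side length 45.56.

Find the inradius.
r = Area/s with s the semi-perimeter.
Area = (√3/4)·45.56² = (√3/4)·2075.7136 ≈ 0.433013·2075.7136 ≈ 898.81
s = 3·45.56/2 = 68.34
r ≈ 898.81/68.34 ≈ 13.152
(Equivalently r = side/(2√3) = 45.56/3.4641 ≈ 13.152.)

r = 13.15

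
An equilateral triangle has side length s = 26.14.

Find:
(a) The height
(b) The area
(a) The height splits the triangle into two 30-60-90 halves: h = s·√3/2 = 26.14·1.73205/2 ≈ 45.2758/2 ≈ 22.6379
(b) Area = (√3/4)·s² = (√3/4)·26.14² = (√3/4)·683.2996 ≈ 0.433013·683.2996 ≈ 295.877

Height = 22.64, Area = 295.9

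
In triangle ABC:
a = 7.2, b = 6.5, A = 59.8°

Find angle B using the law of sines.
a/sin(A) = b/sin(B)  ⇒  sin(B) = b·sin(A)/a = 6.5·sin(59.8°)/7.2
sin(59.8°) ≈ 0.864275
sin(B) ≈ 6.5·0.864275/7.2 ≈ 5.61779/7.2 ≈ 0.780248
B = arcsin(0.780248) ≈ 51.2833°
(Since b ≤ a we need B ≤ A, so the obtuse alternative 180° − 51.2833° ≈ 128.717° is rejected.)

B = 51.28°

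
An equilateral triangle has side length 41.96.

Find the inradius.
r = Area/s with s the semi-perimeter.
Area = (√3/4)·41.96² = (√3/4)·1760.6416 ≈ 0.433013·1760.6416 ≈ 762.38
s = 3·41.96/2 = 62.94
r ≈ 762.38/62.94 ≈ 12.1128
(Equivalently r = side/(2√3) = 41.96/3.4641 ≈ 12.1128.)

r = 12.11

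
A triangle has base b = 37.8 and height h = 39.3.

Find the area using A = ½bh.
A = ½·b·h = ½·37.8·39.3 = ½·1485.54 = 742.77

Area = 742.77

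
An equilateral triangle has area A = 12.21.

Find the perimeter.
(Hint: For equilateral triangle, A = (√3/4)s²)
A = (√3/4)s²  ⇒  s² = 4A/√3 = 4·12.21/√3 = 48.84/1.73205 ≈ 28.1978
s ≈ √28.1978 ≈ 5.31016
Perimeter = 3s ≈ 3·5.31016 ≈ 15.9305

Perimeter = 15.93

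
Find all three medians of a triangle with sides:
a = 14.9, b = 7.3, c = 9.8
Median formula: m_a = ½√(2b² + 2c² − a²) (and cyclically). a² = 222.01, b² = 53.29, c² = 96.04.
m_a = ½√(2·53.29 + 2·96.04 − 222.01) = ½√76.65 ≈ ½·8.755 ≈ 4.3775
m_b = ½√(2·222.01 + 2·96.04 − 53.29) = ½√582.81 ≈ ½·24.1415 ≈ 12.0707
m_c = ½√(2·222.01 + 2·53.29 − 96.04) = ½√454.56 ≈ ½·21.3204 ≈ 10.6602

m_a = 4.377, m_b = 12.07, m_c = 10.66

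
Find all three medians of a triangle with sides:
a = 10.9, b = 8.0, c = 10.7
Median formula: m_a = ½√(2b² + 2c² − a²) (and cyclically). a² = 118.81, b² = 64, c² = 114.49.
m_a = ½√(2·64 + 2·114.49 − 118.81) = ½√238.17 ≈ ½·15.4328 ≈ 7.71638
m_b = ½√(2·118.81 + 2·114.49 − 64) = ½√402.6 ≈ ½·20.0649 ≈ 10.0324
m_c = ½√(2·118.81 + 2·64 − 114.49) = ½√251.13 ≈ ½·15.8471 ≈ 7.92354

m_a = 7.716, m_b = 10.03, m_c = 7.924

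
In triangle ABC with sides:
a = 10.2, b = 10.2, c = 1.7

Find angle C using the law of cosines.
c² = a² + b² − 2ab·cos(C)  ⇒  cos(C) = (a² + b² − c²)/(2ab)
cos(C) = (10.2² + 10.2² − 1.7²)/(2·10.2·10.2) = (104.04 + 104.04 − 2.89)/208.08 = 205.19/208.08 ≈ 0.986111
C = arccos(0.986111) ≈ 9.56038°

C = 9.56°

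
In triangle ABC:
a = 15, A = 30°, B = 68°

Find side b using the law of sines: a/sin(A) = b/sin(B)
a/sin(A) = b/sin(B)  ⇒  b = a·sin(B)/sin(A) = 15·sin(68°)/sin(30°)
sin(68°) ≈ 0.927184, sin(30°) ≈ 0.5
b ≈ 15·0.927184/0.5 ≈ 13.9078/0.5 ≈ 27.8155

b = 27.82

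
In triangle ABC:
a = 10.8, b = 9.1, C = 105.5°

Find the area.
Two sides and the included angle (SAS): A = ½·a·b·sin(C) = ½·10.8·9.1·sin(105.5°)
sin(105.5°) ≈ 0.96363
A ≈ ½·98.28·0.96363 = 49.14·0.96363 ≈ 47.3528

Area = 47.35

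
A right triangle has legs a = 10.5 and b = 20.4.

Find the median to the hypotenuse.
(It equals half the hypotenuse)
Hypotenuse c = √(a² + b²) = √(110.25 + 416.16) = √526.41 ≈ 22.9436
Median to hypotenuse = c/2 ≈ 22.9436/2 ≈ 11.4718

Median = 11.47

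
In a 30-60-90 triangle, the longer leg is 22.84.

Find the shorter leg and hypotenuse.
In a 30-60-90 triangle the sides are in ratio 1 : √3 : 2, so short leg = long leg/√3 and hypotenuse = 2·(short leg).
Short leg = 22.84/√3 ≈ 22.84/1.73205 ≈ 13.1867
Hypotenuse = 2·13.1867 ≈ 26.3734

Short leg = 13.19, Hypotenuse = 26.37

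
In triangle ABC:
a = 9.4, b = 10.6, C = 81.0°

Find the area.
Two sides and the included angle (SAS): A = ½·a·b·sin(C) = ½·9.4·10.6·sin(81.0°)
sin(81.0°) ≈ 0.987688
A ≈ ½·99.64·0.987688 = 49.82·0.987688 ≈ 49.2066

Area = 49.21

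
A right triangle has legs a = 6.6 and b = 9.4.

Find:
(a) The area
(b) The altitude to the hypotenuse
(a) The legs are perpendicular, so Area = ½·a·b = ½·6.6·9.4 = ½·62.04 = 31.02
(b) Hypotenuse c = √(a² + b²) = √(43.56 + 88.36) = √131.92 ≈ 11.4856
    Area = ½·c·h_c  ⇒  h_c = 2·Area/c = 62.04/11.4856 ≈ 5.40153

Area = 31.02, h_c = 5.402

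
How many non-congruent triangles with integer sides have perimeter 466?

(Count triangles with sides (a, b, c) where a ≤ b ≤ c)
Let a ≤ b ≤ c with a + b + c = 466. The only binding inequality is a + b > c, i.e. 466 − c > c, so c < 466/2; and c ≥ 466/3 since c is the largest side.
So 156 ≤ c ≤ 232. For each c, b runs from ⌈(466 − c)/2⌉ up to c (then a = 466 − b − c satisfies 1 ≤ a ≤ b automatically), giving c − ⌈(466 − c)/2⌉ + 1 choices.
Summing over c: 2 + 3 + 5 + 6 + … + 114 + 116  (77 terms, c = 156, …, 232) = 4524
Check (closed form: nearest integer to p²/48 for even p, (p+3)²/48 for odd p): 466²/48 = 217156/48 ≈ 4524.08 → 4524

4524 triangles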